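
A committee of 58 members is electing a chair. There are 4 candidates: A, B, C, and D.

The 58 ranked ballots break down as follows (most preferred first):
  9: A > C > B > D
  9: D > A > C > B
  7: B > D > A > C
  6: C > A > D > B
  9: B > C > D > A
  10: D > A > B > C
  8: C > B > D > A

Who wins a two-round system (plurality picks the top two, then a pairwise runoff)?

Round 1 first-place votes: A 9, B 16, C 14, D 19. D and B advance.
Runoff: D is ranked above B on 25 ballots, B above D on 33.

B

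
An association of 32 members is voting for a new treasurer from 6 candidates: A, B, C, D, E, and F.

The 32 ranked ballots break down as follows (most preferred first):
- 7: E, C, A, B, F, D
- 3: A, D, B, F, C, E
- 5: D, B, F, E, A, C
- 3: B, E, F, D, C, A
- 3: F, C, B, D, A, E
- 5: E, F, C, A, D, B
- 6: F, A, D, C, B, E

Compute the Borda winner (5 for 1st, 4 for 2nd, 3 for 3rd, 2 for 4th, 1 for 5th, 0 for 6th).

A: 7×3 + 3×5 + 5×1 + 3×0 + 3×1 + 5×2 + 6×4 = 78
B: 7×2 + 3×3 + 5×4 + 3×5 + 3×3 + 5×0 + 6×1 = 73
C: 7×4 + 3×1 + 5×0 + 3×1 + 3×4 + 5×3 + 6×2 = 73
D: 7×0 + 3×4 + 5×5 + 3×2 + 3×2 + 5×1 + 6×3 = 72
E: 7×5 + 3×0 + 5×2 + 3×4 + 3×0 + 5×5 + 6×0 = 82
F: 7×1 + 3×2 + 5×3 + 3×3 + 3×5 + 5×4 + 6×5 = 102

F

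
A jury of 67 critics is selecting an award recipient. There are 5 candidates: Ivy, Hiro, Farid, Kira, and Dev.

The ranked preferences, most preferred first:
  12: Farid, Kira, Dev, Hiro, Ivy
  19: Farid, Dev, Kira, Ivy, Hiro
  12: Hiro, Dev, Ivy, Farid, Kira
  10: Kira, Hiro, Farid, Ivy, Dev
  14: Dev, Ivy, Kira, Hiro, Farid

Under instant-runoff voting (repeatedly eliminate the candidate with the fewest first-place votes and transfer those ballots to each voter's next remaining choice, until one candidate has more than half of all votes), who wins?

Hiro

Round 1: Ivy 0, Hiro 12, Farid 31, Kira 10, Dev 14. Ivy eliminated.
Round 2: Hiro 12, Farid 31, Kira 10, Dev 14. Kira eliminated.
Round 3: Hiro 22, Farid 31, Dev 14. Dev eliminated.
Round 4: Hiro 36, Farid 31. Hiro has a majority (≥34).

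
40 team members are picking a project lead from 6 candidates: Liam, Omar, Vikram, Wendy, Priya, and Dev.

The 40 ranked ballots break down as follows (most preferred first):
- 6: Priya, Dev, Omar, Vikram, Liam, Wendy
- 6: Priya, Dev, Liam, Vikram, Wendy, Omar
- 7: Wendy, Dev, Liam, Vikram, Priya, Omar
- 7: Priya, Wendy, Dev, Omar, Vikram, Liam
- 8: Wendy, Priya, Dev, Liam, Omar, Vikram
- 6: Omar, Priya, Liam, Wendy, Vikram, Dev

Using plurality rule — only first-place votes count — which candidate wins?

Priya

First-place votes: Liam 0, Omar 6, Vikram 0, Wendy 15, Priya 19, Dev 0.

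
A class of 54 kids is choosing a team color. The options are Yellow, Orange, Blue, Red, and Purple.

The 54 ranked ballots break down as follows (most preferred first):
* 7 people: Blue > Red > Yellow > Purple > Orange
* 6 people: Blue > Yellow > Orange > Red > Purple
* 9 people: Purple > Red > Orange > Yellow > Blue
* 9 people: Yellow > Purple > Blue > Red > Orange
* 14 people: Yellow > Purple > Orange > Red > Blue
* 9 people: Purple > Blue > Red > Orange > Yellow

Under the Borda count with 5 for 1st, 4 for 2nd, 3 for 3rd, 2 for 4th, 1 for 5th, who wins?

Purple

Yellow: 7×3 + 6×4 + 9×2 + 9×5 + 14×5 + 9×1 = 187
Orange: 7×1 + 6×3 + 9×3 + 9×1 + 14×3 + 9×2 = 121
Blue: 7×5 + 6×5 + 9×1 + 9×3 + 14×1 + 9×4 = 151
Red: 7×4 + 6×2 + 9×4 + 9×2 + 14×2 + 9×3 = 149
Purple: 7×2 + 6×1 + 9×5 + 9×4 + 14×4 + 9×5 = 202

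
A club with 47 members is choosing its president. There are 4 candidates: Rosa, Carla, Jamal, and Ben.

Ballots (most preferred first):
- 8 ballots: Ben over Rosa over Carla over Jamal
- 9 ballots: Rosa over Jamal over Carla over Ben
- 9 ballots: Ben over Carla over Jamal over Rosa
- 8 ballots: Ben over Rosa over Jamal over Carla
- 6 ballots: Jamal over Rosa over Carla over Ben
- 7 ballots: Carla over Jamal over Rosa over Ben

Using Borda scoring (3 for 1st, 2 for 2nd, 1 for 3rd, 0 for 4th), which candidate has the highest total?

Rosa

Rosa: 8×2 + 9×3 + 9×0 + 8×2 + 6×2 + 7×1 = 78
Carla: 8×1 + 9×1 + 9×2 + 8×0 + 6×1 + 7×3 = 62
Jamal: 8×0 + 9×2 + 9×1 + 8×1 + 6×3 + 7×2 = 67
Ben: 8×3 + 9×0 + 9×3 + 8×3 + 6×0 + 7×0 = 75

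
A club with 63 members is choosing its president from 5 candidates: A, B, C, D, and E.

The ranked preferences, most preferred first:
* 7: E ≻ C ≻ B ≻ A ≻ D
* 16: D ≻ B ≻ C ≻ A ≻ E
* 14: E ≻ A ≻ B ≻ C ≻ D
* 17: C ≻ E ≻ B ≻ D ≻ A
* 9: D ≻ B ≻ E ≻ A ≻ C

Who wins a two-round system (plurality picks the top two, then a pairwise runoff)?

E

Round 1 first-place votes: A 0, B 0, C 17, D 25, E 21. D and E advance.
Runoff: D is ranked above E on 25 ballots, E above D on 38.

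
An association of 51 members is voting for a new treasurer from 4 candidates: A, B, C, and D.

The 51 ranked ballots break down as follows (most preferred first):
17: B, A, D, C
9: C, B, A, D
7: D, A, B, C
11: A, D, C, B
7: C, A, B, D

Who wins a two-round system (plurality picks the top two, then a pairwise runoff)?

C

Round 1 first-place votes: A 11, B 17, C 16, D 7. B and C advance.
Runoff: B is ranked above C on 24 ballots, C above B on 27.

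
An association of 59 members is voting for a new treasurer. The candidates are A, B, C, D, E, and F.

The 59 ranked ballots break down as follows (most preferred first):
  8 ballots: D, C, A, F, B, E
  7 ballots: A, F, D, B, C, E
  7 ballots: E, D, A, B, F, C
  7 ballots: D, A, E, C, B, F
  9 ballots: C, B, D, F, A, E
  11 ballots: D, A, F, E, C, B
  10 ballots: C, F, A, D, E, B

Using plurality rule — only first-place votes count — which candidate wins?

First-place votes: A 7, B 0, C 19, D 26, E 7, F 0.

D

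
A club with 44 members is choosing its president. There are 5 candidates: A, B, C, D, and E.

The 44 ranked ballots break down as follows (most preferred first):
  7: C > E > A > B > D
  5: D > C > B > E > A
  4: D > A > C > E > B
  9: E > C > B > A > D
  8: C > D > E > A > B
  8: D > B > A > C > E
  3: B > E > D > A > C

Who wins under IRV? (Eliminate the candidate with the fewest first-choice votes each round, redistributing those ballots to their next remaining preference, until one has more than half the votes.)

C

Round 1: A 0, B 3, C 15, D 17, E 9. A eliminated.
Round 2: B 3, C 15, D 17, E 9. B eliminated.
Round 3: C 15, D 17, E 12. E eliminated.
Round 4: C 24, D 20. C has a majority (≥23).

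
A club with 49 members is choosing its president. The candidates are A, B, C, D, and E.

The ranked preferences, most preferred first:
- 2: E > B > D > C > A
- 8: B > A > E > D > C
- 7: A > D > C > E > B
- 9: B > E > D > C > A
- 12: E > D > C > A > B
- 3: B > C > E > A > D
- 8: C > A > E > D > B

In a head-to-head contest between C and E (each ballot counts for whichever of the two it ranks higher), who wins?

E

C is ranked above E on 18 ballots; E above C on 31.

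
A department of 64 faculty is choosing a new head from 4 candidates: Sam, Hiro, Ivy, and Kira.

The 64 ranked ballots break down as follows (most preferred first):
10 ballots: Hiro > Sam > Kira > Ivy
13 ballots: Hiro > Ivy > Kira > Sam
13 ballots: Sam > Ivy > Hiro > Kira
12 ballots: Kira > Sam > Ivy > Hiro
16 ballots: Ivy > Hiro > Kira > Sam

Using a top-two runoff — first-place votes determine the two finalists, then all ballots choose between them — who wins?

Round 1 first-place votes: Sam 13, Hiro 23, Ivy 16, Kira 12. Hiro and Ivy advance.
Runoff: Hiro is ranked above Ivy on 23 ballots, Ivy above Hiro on 41.

Ivy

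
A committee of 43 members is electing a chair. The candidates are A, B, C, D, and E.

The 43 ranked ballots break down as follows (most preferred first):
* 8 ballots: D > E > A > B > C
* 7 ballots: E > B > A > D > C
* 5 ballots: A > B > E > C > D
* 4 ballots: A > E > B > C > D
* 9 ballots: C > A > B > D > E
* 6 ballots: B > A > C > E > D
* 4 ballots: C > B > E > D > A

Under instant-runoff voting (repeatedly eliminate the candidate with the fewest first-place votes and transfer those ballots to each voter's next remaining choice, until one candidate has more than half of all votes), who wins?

A

Round 1: A 9, B 6, C 13, D 8, E 7. B eliminated.
Round 2: A 15, C 13, D 8, E 7. E eliminated.
Round 3: A 22, C 13, D 8. A has a majority (≥22).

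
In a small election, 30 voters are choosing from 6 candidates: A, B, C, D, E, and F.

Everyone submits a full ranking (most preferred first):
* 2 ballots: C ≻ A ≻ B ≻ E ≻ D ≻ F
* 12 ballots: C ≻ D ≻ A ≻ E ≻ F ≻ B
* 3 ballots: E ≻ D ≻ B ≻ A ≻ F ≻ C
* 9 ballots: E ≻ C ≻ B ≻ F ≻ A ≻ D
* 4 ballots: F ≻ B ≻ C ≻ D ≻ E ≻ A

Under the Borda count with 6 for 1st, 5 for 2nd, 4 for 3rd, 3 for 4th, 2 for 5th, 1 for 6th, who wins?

A: 2×5 + 12×4 + 3×3 + 9×2 + 4×1 = 89
B: 2×4 + 12×1 + 3×4 + 9×4 + 4×5 = 88
C: 2×6 + 12×6 + 3×1 + 9×5 + 4×4 = 148
D: 2×2 + 12×5 + 3×5 + 9×1 + 4×3 = 100
E: 2×3 + 12×3 + 3×6 + 9×6 + 4×2 = 122
F: 2×1 + 12×2 + 3×2 + 9×3 + 4×6 = 83

C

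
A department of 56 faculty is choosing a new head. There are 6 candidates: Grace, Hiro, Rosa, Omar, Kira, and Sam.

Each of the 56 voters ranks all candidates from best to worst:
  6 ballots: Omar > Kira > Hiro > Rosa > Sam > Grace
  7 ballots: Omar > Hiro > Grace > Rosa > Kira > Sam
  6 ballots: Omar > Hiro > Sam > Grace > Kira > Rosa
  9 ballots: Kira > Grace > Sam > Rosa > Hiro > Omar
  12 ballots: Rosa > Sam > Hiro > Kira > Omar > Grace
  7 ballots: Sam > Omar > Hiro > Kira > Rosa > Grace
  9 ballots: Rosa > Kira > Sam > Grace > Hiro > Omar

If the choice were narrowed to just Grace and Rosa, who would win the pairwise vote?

Rosa

Grace is ranked above Rosa on 22 ballots; Rosa above Grace on 34.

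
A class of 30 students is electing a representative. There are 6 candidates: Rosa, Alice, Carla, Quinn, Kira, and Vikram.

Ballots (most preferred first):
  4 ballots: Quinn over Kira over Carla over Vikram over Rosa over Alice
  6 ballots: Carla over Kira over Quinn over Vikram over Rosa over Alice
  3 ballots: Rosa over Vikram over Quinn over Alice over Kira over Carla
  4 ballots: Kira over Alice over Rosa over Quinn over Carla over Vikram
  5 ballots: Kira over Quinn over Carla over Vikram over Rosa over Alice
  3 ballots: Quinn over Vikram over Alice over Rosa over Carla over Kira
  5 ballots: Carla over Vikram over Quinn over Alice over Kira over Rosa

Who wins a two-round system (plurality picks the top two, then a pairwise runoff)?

Round 1 first-place votes: Rosa 3, Alice 0, Carla 11, Quinn 7, Kira 9, Vikram 0. Carla and Kira advance.
Runoff: Carla is ranked above Kira on 14 ballots, Kira above Carla on 16.

Kira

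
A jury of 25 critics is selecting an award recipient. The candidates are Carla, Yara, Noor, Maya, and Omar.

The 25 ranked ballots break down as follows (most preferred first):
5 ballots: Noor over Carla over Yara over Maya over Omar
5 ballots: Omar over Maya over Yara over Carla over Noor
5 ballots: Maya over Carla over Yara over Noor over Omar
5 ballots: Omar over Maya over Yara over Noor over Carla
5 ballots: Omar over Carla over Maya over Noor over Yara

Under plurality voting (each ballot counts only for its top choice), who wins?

First-place votes: Carla 0, Yara 0, Noor 5, Maya 5, Omar 15.

Omar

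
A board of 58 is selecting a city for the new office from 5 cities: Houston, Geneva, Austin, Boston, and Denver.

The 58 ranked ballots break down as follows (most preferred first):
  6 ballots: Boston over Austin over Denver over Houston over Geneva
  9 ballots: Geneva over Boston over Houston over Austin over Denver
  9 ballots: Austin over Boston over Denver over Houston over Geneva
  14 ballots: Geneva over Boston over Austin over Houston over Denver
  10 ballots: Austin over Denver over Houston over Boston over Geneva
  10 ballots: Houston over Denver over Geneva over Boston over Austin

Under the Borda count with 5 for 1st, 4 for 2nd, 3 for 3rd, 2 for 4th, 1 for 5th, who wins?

Boston

Houston: 6×2 + 9×3 + 9×2 + 14×2 + 10×3 + 10×5 = 165
Geneva: 6×1 + 9×5 + 9×1 + 14×5 + 10×1 + 10×3 = 170
Austin: 6×4 + 9×2 + 9×5 + 14×3 + 10×5 + 10×1 = 189
Boston: 6×5 + 9×4 + 9×4 + 14×4 + 10×2 + 10×2 = 198
Denver: 6×3 + 9×1 + 9×3 + 14×1 + 10×4 + 10×4 = 148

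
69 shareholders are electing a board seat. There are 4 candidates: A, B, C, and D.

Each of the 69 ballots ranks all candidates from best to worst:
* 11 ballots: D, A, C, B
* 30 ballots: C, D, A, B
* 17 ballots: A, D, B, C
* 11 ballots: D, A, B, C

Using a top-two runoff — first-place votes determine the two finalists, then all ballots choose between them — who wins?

D

Round 1 first-place votes: A 17, B 0, C 30, D 22. C and D advance.
Runoff: C is ranked above D on 30 ballots, D above C on 39.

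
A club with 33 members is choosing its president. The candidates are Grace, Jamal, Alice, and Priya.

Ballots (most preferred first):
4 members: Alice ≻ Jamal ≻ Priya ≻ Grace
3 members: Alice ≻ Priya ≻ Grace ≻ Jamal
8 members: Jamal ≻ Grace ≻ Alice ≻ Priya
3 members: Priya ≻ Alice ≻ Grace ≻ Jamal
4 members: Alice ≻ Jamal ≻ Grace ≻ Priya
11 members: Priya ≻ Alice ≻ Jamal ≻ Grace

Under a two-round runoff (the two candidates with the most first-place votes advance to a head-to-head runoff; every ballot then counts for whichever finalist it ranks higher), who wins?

Alice

Round 1 first-place votes: Grace 0, Jamal 8, Alice 11, Priya 14. Priya and Alice advance.
Runoff: Priya is ranked above Alice on 14 ballots, Alice above Priya on 19.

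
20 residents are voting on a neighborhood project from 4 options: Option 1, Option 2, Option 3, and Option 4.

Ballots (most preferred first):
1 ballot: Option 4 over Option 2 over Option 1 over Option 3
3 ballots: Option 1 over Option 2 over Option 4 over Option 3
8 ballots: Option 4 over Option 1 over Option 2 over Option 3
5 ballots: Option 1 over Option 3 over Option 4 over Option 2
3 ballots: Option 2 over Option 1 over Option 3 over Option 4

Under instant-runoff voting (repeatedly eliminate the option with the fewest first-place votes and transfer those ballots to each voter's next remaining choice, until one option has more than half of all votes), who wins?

Option 1

Round 1: Option 1 8, Option 2 3, Option 3 0, Option 4 9. Option 3 eliminated.
Round 2: Option 1 8, Option 2 3, Option 4 9. Option 2 eliminated.
Round 3: Option 1 11, Option 4 9. Option 1 has a majority (≥11).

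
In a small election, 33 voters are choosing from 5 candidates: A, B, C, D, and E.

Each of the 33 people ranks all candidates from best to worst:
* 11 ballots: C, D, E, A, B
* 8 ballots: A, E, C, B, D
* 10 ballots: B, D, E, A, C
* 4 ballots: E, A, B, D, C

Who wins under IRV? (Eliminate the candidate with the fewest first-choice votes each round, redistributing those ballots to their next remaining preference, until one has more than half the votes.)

A

Round 1: A 8, B 10, C 11, D 0, E 4. D eliminated.
Round 2: A 8, B 10, C 11, E 4. E eliminated.
Round 3: A 12, B 10, C 11. B eliminated.
Round 4: A 22, C 11. A has a majority (≥17).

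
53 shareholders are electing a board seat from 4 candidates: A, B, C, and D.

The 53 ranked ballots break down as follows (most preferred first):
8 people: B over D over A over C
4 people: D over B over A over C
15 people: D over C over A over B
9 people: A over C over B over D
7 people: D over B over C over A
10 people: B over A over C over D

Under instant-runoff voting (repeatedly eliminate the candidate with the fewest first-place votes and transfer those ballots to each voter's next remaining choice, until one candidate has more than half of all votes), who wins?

Round 1: A 9, B 18, C 0, D 26. C eliminated.
Round 2: A 9, B 18, D 26. A eliminated.
Round 3: B 27, D 26. B has a majority (≥27).

B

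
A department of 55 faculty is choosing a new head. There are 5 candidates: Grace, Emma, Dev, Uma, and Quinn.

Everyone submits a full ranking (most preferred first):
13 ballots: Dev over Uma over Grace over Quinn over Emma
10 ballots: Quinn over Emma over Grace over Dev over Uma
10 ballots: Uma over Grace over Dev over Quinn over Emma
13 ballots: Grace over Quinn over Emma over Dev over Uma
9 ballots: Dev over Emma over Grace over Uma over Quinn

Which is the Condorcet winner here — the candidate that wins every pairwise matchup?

Grace

Grace vs Emma: 36–19
Grace vs Dev: 33–22
Grace vs Uma: 32–23
Grace vs Quinn: 45–10
Grace beats every other candidate.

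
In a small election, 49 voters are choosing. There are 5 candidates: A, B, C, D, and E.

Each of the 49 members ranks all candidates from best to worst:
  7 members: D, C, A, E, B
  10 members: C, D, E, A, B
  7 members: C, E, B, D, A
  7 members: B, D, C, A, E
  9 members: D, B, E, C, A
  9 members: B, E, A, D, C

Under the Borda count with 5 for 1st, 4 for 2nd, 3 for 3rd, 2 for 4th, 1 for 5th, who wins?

A: 7×3 + 10×2 + 7×1 + 7×2 + 9×1 + 9×3 = 98
B: 7×1 + 10×1 + 7×3 + 7×5 + 9×4 + 9×5 = 154
C: 7×4 + 10×5 + 7×5 + 7×3 + 9×2 + 9×1 = 161
D: 7×5 + 10×4 + 7×2 + 7×4 + 9×5 + 9×2 = 180
E: 7×2 + 10×3 + 7×4 + 7×1 + 9×3 + 9×4 = 142

D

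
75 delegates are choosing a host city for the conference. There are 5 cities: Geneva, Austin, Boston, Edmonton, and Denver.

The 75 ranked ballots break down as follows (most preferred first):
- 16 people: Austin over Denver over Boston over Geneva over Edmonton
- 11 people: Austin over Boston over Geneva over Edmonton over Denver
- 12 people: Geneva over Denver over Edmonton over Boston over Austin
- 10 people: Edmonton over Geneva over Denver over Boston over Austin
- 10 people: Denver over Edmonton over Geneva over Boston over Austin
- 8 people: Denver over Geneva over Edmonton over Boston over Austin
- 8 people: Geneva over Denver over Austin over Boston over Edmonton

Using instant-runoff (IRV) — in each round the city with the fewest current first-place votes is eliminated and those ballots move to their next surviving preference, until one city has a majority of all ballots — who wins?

Round 1: Geneva 20, Austin 27, Boston 0, Edmonton 10, Denver 18. Boston eliminated.
Round 2: Geneva 20, Austin 27, Edmonton 10, Denver 18. Edmonton eliminated.
Round 3: Geneva 30, Austin 27, Denver 18. Denver eliminated.
Round 4: Geneva 48, Austin 27. Geneva has a majority (≥38).

Geneva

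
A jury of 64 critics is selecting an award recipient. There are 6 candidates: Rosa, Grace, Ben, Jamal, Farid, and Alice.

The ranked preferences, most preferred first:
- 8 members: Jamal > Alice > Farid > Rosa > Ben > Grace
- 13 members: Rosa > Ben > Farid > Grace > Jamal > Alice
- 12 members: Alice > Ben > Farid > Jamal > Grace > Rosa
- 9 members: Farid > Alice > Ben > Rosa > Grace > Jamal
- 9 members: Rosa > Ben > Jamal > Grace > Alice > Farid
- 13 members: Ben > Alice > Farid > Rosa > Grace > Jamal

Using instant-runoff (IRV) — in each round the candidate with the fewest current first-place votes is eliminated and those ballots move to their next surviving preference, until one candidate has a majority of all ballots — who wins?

Alice

Round 1: Rosa 22, Grace 0, Ben 13, Jamal 8, Farid 9, Alice 12. Grace eliminated.
Round 2: Rosa 22, Ben 13, Jamal 8, Farid 9, Alice 12. Jamal eliminated.
Round 3: Rosa 22, Ben 13, Farid 9, Alice 20. Farid eliminated.
Round 4: Rosa 22, Ben 13, Alice 29. Ben eliminated.
Round 5: Rosa 22, Alice 42. Alice has a majority (≥33).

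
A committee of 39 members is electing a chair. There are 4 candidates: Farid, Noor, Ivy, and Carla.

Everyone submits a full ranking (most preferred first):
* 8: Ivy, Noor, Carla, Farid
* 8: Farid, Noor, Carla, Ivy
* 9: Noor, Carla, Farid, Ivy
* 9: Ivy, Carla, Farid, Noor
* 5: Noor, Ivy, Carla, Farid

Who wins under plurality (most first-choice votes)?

First-place votes: Farid 8, Noor 14, Ivy 17, Carla 0.

Ivy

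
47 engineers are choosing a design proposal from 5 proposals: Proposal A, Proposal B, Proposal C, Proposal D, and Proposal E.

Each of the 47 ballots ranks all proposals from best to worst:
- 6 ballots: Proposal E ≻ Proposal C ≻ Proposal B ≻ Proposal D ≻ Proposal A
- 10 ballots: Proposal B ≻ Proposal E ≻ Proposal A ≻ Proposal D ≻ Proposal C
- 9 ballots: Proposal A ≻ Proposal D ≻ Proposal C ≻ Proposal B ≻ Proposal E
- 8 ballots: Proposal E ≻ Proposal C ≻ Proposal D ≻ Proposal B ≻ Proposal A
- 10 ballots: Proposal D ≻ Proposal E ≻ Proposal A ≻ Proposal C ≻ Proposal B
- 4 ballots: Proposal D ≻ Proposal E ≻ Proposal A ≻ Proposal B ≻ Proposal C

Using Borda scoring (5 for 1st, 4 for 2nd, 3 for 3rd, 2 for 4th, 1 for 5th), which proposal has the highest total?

Proposal E

Proposal A: 6×1 + 10×3 + 9×5 + 8×1 + 10×3 + 4×3 = 131
Proposal B: 6×3 + 10×5 + 9×2 + 8×2 + 10×1 + 4×2 = 120
Proposal C: 6×4 + 10×1 + 9×3 + 8×4 + 10×2 + 4×1 = 117
Proposal D: 6×2 + 10×2 + 9×4 + 8×3 + 10×5 + 4×5 = 162
Proposal E: 6×5 + 10×4 + 9×1 + 8×5 + 10×4 + 4×4 = 175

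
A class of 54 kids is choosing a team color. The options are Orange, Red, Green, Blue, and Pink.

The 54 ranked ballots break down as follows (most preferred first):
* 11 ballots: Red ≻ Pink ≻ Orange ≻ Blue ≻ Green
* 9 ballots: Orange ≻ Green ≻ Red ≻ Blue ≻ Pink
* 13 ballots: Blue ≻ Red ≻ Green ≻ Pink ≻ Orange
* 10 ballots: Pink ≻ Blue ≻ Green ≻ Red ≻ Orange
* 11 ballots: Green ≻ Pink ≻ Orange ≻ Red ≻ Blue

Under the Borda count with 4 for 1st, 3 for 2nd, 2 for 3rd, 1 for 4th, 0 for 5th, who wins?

Orange: 11×2 + 9×4 + 13×0 + 10×0 + 11×2 = 80
Red: 11×4 + 9×2 + 13×3 + 10×1 + 11×1 = 122
Green: 11×0 + 9×3 + 13×2 + 10×2 + 11×4 = 117
Blue: 11×1 + 9×1 + 13×4 + 10×3 + 11×0 = 102
Pink: 11×3 + 9×0 + 13×1 + 10×4 + 11×3 = 119

Red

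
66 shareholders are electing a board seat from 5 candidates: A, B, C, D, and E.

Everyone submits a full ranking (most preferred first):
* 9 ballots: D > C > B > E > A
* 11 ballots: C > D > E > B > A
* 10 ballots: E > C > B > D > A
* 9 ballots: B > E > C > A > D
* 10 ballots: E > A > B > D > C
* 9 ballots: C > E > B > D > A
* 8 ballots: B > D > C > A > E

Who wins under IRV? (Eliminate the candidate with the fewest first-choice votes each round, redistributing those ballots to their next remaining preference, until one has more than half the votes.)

C

Round 1: A 0, B 17, C 20, D 9, E 20. A eliminated.
Round 2: B 17, C 20, D 9, E 20. D eliminated.
Round 3: B 17, C 29, E 20. B eliminated.
Round 4: C 37, E 29. C has a majority (≥34).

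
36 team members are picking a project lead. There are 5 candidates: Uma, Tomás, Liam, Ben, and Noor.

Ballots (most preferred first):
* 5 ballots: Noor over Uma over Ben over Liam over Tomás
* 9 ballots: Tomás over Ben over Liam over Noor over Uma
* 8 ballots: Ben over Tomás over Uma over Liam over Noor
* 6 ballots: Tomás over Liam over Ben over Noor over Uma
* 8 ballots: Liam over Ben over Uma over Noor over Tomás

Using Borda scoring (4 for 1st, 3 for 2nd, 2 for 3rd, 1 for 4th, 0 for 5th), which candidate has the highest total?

Uma: 5×3 + 9×0 + 8×2 + 6×0 + 8×2 = 47
Tomás: 5×0 + 9×4 + 8×3 + 6×4 + 8×0 = 84
Liam: 5×1 + 9×2 + 8×1 + 6×3 + 8×4 = 81
Ben: 5×2 + 9×3 + 8×4 + 6×2 + 8×3 = 105
Noor: 5×4 + 9×1 + 8×0 + 6×1 + 8×1 = 43

Ben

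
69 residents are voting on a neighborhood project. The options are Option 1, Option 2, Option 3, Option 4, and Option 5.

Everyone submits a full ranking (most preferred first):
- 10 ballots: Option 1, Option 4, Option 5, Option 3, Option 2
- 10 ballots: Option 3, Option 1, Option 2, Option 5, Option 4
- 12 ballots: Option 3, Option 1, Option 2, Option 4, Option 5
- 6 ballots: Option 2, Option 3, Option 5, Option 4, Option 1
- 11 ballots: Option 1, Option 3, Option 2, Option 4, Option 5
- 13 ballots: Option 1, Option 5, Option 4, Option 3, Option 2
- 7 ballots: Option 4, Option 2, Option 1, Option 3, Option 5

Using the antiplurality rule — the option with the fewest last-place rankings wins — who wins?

Option 3

Last-place votes: Option 1 6, Option 2 23, Option 3 0, Option 4 10, Option 5 30.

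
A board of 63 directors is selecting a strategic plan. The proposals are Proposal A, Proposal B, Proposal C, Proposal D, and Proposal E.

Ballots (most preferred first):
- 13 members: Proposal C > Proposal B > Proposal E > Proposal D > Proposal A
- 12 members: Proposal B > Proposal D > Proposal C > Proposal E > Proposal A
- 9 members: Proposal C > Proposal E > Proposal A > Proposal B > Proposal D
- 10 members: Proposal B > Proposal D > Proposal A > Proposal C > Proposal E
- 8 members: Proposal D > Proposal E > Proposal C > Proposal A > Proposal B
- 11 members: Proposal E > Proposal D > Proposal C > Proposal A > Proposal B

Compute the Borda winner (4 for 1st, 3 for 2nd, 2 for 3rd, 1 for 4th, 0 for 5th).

Proposal A: 13×0 + 12×0 + 9×2 + 10×2 + 8×1 + 11×1 = 57
Proposal B: 13×3 + 12×4 + 9×1 + 10×4 + 8×0 + 11×0 = 136
Proposal C: 13×4 + 12×2 + 9×4 + 10×1 + 8×2 + 11×2 = 160
Proposal D: 13×1 + 12×3 + 9×0 + 10×3 + 8×4 + 11×3 = 144
Proposal E: 13×2 + 12×1 + 9×3 + 10×0 + 8×3 + 11×4 = 133

Proposal C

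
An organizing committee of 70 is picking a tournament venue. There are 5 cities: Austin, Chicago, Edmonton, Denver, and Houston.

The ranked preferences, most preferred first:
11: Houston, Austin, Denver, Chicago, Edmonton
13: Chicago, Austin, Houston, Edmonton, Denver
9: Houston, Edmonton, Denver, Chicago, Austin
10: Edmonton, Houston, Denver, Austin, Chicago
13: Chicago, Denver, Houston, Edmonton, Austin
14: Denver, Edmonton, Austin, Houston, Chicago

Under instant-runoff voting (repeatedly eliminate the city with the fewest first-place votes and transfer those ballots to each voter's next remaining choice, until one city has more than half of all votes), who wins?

Round 1: Austin 0, Chicago 26, Edmonton 10, Denver 14, Houston 20. Austin eliminated.
Round 2: Chicago 26, Edmonton 10, Denver 14, Houston 20. Edmonton eliminated.
Round 3: Chicago 26, Denver 14, Houston 30. Denver eliminated.
Round 4: Chicago 26, Houston 44. Houston has a majority (≥36).

Houston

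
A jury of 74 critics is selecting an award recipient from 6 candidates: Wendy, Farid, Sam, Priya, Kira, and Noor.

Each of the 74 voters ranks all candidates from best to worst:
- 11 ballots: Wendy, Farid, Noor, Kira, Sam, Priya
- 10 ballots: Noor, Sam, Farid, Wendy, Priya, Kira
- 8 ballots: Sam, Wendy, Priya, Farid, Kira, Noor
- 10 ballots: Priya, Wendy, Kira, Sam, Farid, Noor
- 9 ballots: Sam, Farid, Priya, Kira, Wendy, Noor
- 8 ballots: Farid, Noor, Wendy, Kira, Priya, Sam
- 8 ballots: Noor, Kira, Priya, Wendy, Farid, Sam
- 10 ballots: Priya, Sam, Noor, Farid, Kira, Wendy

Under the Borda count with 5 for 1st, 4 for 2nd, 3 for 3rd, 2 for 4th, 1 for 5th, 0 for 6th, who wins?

Wendy: 11×5 + 10×2 + 8×4 + 10×4 + 9×1 + 8×3 + 8×2 + 10×0 = 196
Farid: 11×4 + 10×3 + 8×2 + 10×1 + 9×4 + 8×5 + 8×1 + 10×2 = 204
Sam: 11×1 + 10×4 + 8×5 + 10×2 + 9×5 + 8×0 + 8×0 + 10×4 = 196
Priya: 11×0 + 10×1 + 8×3 + 10×5 + 9×3 + 8×1 + 8×3 + 10×5 = 193
Kira: 11×2 + 10×0 + 8×1 + 10×3 + 9×2 + 8×2 + 8×4 + 10×1 = 136
Noor: 11×3 + 10×5 + 8×0 + 10×0 + 9×0 + 8×4 + 8×5 + 10×3 = 185

Farid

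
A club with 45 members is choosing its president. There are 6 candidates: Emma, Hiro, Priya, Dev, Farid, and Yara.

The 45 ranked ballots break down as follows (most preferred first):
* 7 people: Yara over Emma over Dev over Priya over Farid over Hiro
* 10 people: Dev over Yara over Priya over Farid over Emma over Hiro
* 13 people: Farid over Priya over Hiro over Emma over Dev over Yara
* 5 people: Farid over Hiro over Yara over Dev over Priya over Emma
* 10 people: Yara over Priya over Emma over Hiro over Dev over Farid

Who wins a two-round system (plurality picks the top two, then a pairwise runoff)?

Round 1 first-place votes: Emma 0, Hiro 0, Priya 0, Dev 10, Farid 18, Yara 17. Farid and Yara advance.
Runoff: Farid is ranked above Yara on 18 ballots, Yara above Farid on 27.

Yara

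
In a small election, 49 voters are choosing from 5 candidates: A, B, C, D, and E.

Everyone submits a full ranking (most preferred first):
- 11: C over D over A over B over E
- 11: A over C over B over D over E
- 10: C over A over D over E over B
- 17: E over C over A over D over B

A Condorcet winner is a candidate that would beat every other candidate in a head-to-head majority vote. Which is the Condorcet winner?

C vs A: 38–11
C vs B: 49–0
C vs D: 49–0
C vs E: 32–17
C beats every other candidate.

C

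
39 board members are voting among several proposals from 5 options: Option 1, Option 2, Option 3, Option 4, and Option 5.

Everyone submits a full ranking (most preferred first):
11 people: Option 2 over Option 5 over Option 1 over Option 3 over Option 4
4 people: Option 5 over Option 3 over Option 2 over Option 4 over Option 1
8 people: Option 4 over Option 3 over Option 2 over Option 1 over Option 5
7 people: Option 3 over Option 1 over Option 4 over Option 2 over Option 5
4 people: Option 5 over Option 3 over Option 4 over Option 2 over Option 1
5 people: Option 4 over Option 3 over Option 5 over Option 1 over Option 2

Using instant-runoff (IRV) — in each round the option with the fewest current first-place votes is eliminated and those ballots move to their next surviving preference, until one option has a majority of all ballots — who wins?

Round 1: Option 1 0, Option 2 11, Option 3 7, Option 4 13, Option 5 8. Option 1 eliminated.
Round 2: Option 2 11, Option 3 7, Option 4 13, Option 5 8. Option 3 eliminated.
Round 3: Option 2 11, Option 4 20, Option 5 8. Option 4 has a majority (≥20).

Option 4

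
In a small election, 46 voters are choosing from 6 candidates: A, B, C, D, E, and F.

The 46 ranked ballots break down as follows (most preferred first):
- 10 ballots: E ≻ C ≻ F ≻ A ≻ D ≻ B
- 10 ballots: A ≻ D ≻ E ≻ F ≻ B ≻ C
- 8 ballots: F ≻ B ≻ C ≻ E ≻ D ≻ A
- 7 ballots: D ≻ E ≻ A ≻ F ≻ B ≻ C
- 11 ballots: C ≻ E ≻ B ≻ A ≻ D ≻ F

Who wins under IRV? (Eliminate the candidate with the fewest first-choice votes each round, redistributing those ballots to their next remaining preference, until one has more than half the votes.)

E

Round 1: A 10, B 0, C 11, D 7, E 10, F 8. B eliminated.
Round 2: A 10, C 11, D 7, E 10, F 8. D eliminated.
Round 3: A 10, C 11, E 17, F 8. F eliminated.
Round 4: A 10, C 19, E 17. A eliminated.
Round 5: C 19, E 27. E has a majority (≥24).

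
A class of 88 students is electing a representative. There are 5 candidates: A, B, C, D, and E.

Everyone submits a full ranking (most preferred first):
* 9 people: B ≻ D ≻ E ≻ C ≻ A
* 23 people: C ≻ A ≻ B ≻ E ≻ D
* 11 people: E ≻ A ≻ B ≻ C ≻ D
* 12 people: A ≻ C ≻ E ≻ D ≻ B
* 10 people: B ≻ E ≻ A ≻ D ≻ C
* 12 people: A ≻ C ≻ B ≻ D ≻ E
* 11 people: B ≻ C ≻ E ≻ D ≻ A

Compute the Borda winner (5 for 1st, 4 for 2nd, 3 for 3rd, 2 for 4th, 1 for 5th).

A: 9×1 + 23×4 + 11×4 + 12×5 + 10×3 + 12×5 + 11×1 = 306
B: 9×5 + 23×3 + 11×3 + 12×1 + 10×5 + 12×3 + 11×5 = 300
C: 9×2 + 23×5 + 11×2 + 12×4 + 10×1 + 12×4 + 11×4 = 305
D: 9×4 + 23×1 + 11×1 + 12×2 + 10×2 + 12×2 + 11×2 = 160
E: 9×3 + 23×2 + 11×5 + 12×3 + 10×4 + 12×1 + 11×3 = 249

A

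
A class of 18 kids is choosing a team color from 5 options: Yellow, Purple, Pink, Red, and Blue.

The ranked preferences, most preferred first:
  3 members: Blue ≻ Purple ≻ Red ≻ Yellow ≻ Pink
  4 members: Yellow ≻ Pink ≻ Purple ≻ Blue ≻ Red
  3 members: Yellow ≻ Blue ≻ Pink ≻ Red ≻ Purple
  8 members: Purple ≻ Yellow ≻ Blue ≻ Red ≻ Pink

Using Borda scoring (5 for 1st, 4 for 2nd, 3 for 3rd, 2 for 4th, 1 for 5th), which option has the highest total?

Yellow: 3×2 + 4×5 + 3×5 + 8×4 = 73
Purple: 3×4 + 4×3 + 3×1 + 8×5 = 67
Pink: 3×1 + 4×4 + 3×3 + 8×1 = 36
Red: 3×3 + 4×1 + 3×2 + 8×2 = 35
Blue: 3×5 + 4×2 + 3×4 + 8×3 = 59

Yellow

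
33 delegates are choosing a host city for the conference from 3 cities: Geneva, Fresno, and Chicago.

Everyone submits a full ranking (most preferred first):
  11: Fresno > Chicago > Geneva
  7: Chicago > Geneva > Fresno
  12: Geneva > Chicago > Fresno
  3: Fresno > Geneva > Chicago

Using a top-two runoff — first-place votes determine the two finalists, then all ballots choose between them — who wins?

Geneva

Round 1 first-place votes: Geneva 12, Fresno 14, Chicago 7. Fresno and Geneva advance.
Runoff: Fresno is ranked above Geneva on 14 ballots, Geneva above Fresno on 19.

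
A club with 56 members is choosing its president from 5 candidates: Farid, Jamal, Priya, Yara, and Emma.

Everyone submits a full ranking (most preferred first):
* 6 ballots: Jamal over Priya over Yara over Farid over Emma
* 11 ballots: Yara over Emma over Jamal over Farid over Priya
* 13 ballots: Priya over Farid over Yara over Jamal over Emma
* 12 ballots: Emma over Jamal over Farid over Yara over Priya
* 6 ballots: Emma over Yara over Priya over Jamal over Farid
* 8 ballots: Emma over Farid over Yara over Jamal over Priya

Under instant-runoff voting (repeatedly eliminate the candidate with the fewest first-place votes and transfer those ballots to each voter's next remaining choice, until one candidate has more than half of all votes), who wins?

Emma

Round 1: Farid 0, Jamal 6, Priya 13, Yara 11, Emma 26. Farid eliminated.
Round 2: Jamal 6, Priya 13, Yara 11, Emma 26. Jamal eliminated.
Round 3: Priya 19, Yara 11, Emma 26. Yara eliminated.
Round 4: Priya 19, Emma 37. Emma has a majority (≥29).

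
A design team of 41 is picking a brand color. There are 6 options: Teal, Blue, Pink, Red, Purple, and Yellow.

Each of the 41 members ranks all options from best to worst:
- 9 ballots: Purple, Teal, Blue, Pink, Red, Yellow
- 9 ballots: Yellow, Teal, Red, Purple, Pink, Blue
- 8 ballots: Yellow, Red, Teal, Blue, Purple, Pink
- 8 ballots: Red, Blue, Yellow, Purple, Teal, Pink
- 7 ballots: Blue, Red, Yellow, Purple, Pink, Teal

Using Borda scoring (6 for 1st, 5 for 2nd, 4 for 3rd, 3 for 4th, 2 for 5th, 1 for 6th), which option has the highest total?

Teal: 9×5 + 9×5 + 8×4 + 8×2 + 7×1 = 145
Blue: 9×4 + 9×1 + 8×3 + 8×5 + 7×6 = 151
Pink: 9×3 + 9×2 + 8×1 + 8×1 + 7×2 = 75
Red: 9×2 + 9×4 + 8×5 + 8×6 + 7×5 = 177
Purple: 9×6 + 9×3 + 8×2 + 8×3 + 7×3 = 142
Yellow: 9×1 + 9×6 + 8×6 + 8×4 + 7×4 = 171

Red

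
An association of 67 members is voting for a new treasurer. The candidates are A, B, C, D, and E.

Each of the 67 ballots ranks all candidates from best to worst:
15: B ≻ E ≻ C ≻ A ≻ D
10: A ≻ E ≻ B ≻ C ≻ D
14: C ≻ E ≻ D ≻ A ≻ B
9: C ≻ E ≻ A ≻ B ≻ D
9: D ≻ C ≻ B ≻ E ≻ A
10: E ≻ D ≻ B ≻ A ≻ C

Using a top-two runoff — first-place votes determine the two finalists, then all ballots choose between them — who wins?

B

Round 1 first-place votes: A 10, B 15, C 23, D 9, E 10. C and B advance.
Runoff: C is ranked above B on 32 ballots, B above C on 35.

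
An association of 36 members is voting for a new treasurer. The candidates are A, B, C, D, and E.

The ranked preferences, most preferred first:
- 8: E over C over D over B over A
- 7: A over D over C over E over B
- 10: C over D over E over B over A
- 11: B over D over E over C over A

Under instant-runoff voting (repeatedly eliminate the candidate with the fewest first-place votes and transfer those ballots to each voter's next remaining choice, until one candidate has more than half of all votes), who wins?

C

Round 1: A 7, B 11, C 10, D 0, E 8. D eliminated.
Round 2: A 7, B 11, C 10, E 8. A eliminated.
Round 3: B 11, C 17, E 8. E eliminated.
Round 4: B 11, C 25. C has a majority (≥19).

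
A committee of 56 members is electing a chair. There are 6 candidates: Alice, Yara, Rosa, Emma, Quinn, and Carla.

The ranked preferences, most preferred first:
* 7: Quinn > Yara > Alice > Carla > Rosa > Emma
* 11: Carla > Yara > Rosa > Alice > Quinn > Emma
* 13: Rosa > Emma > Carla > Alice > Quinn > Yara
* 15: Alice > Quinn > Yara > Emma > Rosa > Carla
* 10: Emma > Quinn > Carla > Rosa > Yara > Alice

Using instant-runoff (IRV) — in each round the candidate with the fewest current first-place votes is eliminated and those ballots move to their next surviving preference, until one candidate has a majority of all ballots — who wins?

Carla

Round 1: Alice 15, Yara 0, Rosa 13, Emma 10, Quinn 7, Carla 11. Yara eliminated.
Round 2: Alice 15, Rosa 13, Emma 10, Quinn 7, Carla 11. Quinn eliminated.
Round 3: Alice 22, Rosa 13, Emma 10, Carla 11. Emma eliminated.
Round 4: Alice 22, Rosa 13, Carla 21. Rosa eliminated.
Round 5: Alice 22, Carla 34. Carla has a majority (≥29).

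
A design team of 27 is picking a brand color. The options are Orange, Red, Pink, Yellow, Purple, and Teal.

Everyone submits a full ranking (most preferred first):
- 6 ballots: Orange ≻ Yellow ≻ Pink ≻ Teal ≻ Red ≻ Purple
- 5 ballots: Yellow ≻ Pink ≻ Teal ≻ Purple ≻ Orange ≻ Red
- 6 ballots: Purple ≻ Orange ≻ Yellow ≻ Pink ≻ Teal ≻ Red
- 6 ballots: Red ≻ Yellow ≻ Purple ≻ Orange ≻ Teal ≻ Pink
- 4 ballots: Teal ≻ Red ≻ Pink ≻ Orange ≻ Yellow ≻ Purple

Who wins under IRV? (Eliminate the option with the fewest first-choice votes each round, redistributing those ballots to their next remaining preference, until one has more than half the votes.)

Round 1: Orange 6, Red 6, Pink 0, Yellow 5, Purple 6, Teal 4. Pink eliminated.
Round 2: Orange 6, Red 6, Yellow 5, Purple 6, Teal 4. Teal eliminated.
Round 3: Orange 6, Red 10, Yellow 5, Purple 6. Yellow eliminated.
Round 4: Orange 6, Red 10, Purple 11. Orange eliminated.
Round 5: Red 16, Purple 11. Red has a majority (≥14).

Red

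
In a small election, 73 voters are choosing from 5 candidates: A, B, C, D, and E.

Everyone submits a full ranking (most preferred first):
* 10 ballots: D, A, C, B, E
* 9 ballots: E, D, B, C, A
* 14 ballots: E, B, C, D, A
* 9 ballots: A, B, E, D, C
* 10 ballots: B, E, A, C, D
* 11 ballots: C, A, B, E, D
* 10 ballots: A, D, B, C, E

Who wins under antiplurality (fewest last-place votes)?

B

Last-place votes: A 23, B 0, C 9, D 21, E 20.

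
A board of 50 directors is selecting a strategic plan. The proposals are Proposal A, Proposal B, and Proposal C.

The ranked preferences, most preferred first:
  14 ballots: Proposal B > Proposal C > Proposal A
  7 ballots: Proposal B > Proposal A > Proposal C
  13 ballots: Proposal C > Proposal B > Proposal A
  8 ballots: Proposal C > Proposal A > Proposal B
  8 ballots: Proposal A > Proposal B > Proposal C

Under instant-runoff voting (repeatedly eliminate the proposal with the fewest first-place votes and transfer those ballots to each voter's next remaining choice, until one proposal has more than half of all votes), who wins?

Proposal B

Round 1: Proposal A 8, Proposal B 21, Proposal C 21. Proposal A eliminated.
Round 2: Proposal B 29, Proposal C 21. Proposal B has a majority (≥26).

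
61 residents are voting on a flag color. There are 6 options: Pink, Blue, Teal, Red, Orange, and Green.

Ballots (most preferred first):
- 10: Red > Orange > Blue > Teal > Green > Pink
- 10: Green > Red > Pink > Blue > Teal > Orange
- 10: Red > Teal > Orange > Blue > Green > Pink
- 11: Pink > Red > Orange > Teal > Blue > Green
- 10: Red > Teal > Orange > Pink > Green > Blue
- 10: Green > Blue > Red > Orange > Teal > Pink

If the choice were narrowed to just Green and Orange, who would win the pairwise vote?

Orange

Green is ranked above Orange on 20 ballots; Orange above Green on 41.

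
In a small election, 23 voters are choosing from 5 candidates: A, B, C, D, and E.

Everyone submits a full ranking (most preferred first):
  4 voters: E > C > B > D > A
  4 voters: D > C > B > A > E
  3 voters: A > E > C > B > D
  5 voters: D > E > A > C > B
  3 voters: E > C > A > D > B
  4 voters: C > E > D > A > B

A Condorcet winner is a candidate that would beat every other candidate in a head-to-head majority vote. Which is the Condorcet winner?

E vs A: 16–7
E vs B: 19–4
E vs C: 15–8
E vs D: 14–9
E beats every other candidate.

E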